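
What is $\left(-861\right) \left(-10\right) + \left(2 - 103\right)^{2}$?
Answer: $18811$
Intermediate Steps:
$\left(-861\right) \left(-10\right) + \left(2 - 103\right)^{2} = 8610 + \left(-101\right)^{2} = 8610 + 10201 = 18811$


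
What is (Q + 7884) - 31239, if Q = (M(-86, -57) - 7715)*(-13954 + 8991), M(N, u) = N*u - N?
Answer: 13510746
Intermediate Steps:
M(N, u) = -N + N*u
Q = 13534101 (Q = (-86*(-1 - 57) - 7715)*(-13954 + 8991) = (-86*(-58) - 7715)*(-4963) = (4988 - 7715)*(-4963) = -2727*(-4963) = 13534101)
(Q + 7884) - 31239 = (13534101 + 7884) - 31239 = 13541985 - 31239 = 13510746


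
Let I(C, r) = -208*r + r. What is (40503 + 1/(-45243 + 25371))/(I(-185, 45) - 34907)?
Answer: -804875615/878779584 ≈ -0.91590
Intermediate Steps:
I(C, r) = -207*r
(40503 + 1/(-45243 + 25371))/(I(-185, 45) - 34907) = (40503 + 1/(-45243 + 25371))/(-207*45 - 34907) = (40503 + 1/(-19872))/(-9315 - 34907) = (40503 - 1/19872)/(-44222) = (804875615/19872)*(-1/44222) = -804875615/878779584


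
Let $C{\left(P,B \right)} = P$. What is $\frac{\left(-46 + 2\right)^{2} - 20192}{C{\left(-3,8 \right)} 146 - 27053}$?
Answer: $\frac{18256}{27491} \approx 0.66407$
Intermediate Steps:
$\frac{\left(-46 + 2\right)^{2} - 20192}{C{\left(-3,8 \right)} 146 - 27053} = \frac{\left(-46 + 2\right)^{2} - 20192}{\left(-3\right) 146 - 27053} = \frac{\left(-44\right)^{2} - 20192}{-438 - 27053} = \frac{1936 - 20192}{-27491} = \left(-18256\right) \left(- \frac{1}{27491}\right) = \frac{18256}{27491}$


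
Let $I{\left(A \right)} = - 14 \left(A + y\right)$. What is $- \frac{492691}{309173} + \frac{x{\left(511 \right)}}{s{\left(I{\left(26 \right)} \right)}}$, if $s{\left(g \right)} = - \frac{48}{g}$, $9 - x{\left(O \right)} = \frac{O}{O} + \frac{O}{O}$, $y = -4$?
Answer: $\frac{160731955}{3710076} \approx 43.323$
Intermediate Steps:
$x{\left(O \right)} = 7$ ($x{\left(O \right)} = 9 - \left(\frac{O}{O} + \frac{O}{O}\right) = 9 - \left(1 + 1\right) = 9 - 2 = 7$)
$I{\left(A \right)} = 56 - 14 A$ ($I{\left(A \right)} = - 14 \left(A - 4\right) = - 14 \left(-4 + A\right) = 56 - 14 A$)
$- \frac{492691}{309173} + \frac{x{\left(511 \right)}}{s{\left(I{\left(26 \right)} \right)}} = - \frac{492691}{309173} + \frac{7}{\left(-48\right) \frac{1}{56 - 364}} = \left(-492691\right) \frac{1}{309173} + \frac{7}{\left(-48\right) \frac{1}{56 - 364}} = - \frac{492691}{309173} + \frac{7}{\left(-48\right) \frac{1}{-308}} = - \frac{492691}{309173} + \frac{7}{\left(-48\right) \left(- \frac{1}{308}\right)} = - \frac{492691}{309173} + \frac{7}{\frac{12}{77}} = - \frac{492691}{309173} + 7 \cdot \frac{77}{12} = - \frac{492691}{309173} + \frac{539}{12} = \frac{160731955}{3710076}$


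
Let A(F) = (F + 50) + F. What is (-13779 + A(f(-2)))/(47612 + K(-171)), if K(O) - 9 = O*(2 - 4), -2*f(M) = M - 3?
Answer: -13724/47963 ≈ -0.28614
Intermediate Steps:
f(M) = 3/2 - M/2 (f(M) = -(M - 3)/2 = -(-3 + M)/2 = 3/2 - M/2)
K(O) = 9 - 2*O (K(O) = 9 + O*(2 - 4) = 9 + O*(-2) = 9 - 2*O)
A(F) = 50 + 2*F (A(F) = (50 + F) + F = 50 + 2*F)
(-13779 + A(f(-2)))/(47612 + K(-171)) = (-13779 + (50 + 2*(3/2 - ½*(-2))))/(47612 + (9 - 2*(-171))) = (-13779 + (50 + 2*(3/2 + 1)))/(47612 + (9 + 342)) = (-13779 + (50 + 2*(5/2)))/(47612 + 351) = (-13779 + (50 + 5))/47963 = (-13779 + 55)*(1/47963) = -13724*1/47963 = -13724/47963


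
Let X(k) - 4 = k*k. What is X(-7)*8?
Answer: 424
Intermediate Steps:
X(k) = 4 + k² (X(k) = 4 + k*k = 4 + k²)
X(-7)*8 = (4 + (-7)²)*8 = (4 + 49)*8 = 53*8 = 424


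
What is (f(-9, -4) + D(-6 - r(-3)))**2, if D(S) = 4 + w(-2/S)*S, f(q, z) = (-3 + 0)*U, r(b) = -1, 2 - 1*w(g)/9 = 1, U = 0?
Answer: 1681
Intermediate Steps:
w(g) = 9 (w(g) = 18 - 9*1 = 18 - 9 = 9)
f(q, z) = 0 (f(q, z) = (-3 + 0)*0 = -3*0 = 0)
D(S) = 4 + 9*S
(f(-9, -4) + D(-6 - r(-3)))**2 = (0 + (4 + 9*(-6 - 1*(-1))))**2 = (0 + (4 + 9*(-6 + 1)))**2 = (0 + (4 + 9*(-5)))**2 = (0 + (4 - 45))**2 = (0 - 41)**2 = (-41)**2 = 1681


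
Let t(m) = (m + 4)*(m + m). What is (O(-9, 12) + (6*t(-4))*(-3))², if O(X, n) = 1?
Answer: 1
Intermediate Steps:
t(m) = 2*m*(4 + m) (t(m) = (4 + m)*(2*m) = 2*m*(4 + m))
(O(-9, 12) + (6*t(-4))*(-3))² = (1 + (6*(2*(-4)*(4 - 4)))*(-3))² = (1 + (6*(2*(-4)*0))*(-3))² = (1 + (6*0)*(-3))² = (1 + 0*(-3))² = (1 + 0)² = 1² = 1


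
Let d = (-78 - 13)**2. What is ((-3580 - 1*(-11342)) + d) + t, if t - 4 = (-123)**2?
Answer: 31176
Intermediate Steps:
t = 15133 (t = 4 + (-123)**2 = 4 + 15129 = 15133)
d = 8281 (d = (-91)**2 = 8281)
((-3580 - 1*(-11342)) + d) + t = ((-3580 - 1*(-11342)) + 8281) + 15133 = ((-3580 + 11342) + 8281) + 15133 = (7762 + 8281) + 15133 = 16043 + 15133 = 31176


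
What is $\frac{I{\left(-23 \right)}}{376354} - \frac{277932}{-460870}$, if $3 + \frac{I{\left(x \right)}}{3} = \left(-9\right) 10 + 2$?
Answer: $\frac{52237501209}{86725133990} \approx 0.60233$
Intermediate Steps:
$I{\left(x \right)} = -273$ ($I{\left(x \right)} = -9 + 3 \left(\left(-9\right) 10 + 2\right) = -9 + 3 \left(-90 + 2\right) = -9 + 3 \left(-88\right) = -9 - 264 = -273$)
$\frac{I{\left(-23 \right)}}{376354} - \frac{277932}{-460870} = - \frac{273}{376354} - \frac{277932}{-460870} = \left(-273\right) \frac{1}{376354} - - \frac{138966}{230435} = - \frac{273}{376354} + \frac{138966}{230435} = \frac{52237501209}{86725133990}$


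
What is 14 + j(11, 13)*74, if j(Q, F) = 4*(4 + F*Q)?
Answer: 43526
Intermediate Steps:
j(Q, F) = 16 + 4*F*Q
14 + j(11, 13)*74 = 14 + (16 + 4*13*11)*74 = 14 + (16 + 572)*74 = 14 + 588*74 = 14 + 43512 = 43526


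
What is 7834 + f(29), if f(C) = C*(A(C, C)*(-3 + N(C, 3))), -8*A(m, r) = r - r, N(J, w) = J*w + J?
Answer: 7834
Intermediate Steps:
N(J, w) = J + J*w
A(m, r) = 0 (A(m, r) = -(r - r)/8 = -⅛*0 = 0)
f(C) = 0 (f(C) = C*(0*(-3 + C*(1 + 3))) = C*(0*(-3 + C*4)) = C*(0*(-3 + 4*C)) = C*0 = 0)
7834 + f(29) = 7834 + 0 = 7834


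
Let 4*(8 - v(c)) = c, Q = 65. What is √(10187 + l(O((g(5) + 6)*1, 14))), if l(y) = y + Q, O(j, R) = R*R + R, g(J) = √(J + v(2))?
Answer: √10462 ≈ 102.28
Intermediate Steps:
v(c) = 8 - c/4
g(J) = √(15/2 + J) (g(J) = √(J + (8 - ¼*2)) = √(J + (8 - ½)) = √(J + 15/2) = √(15/2 + J))
O(j, R) = R + R² (O(j, R) = R² + R = R + R²)
l(y) = 65 + y (l(y) = y + 65 = 65 + y)
√(10187 + l(O((g(5) + 6)*1, 14))) = √(10187 + (65 + 14*(1 + 14))) = √(10187 + (65 + 14*15)) = √(10187 + (65 + 210)) = √(10187 + 275) = √10462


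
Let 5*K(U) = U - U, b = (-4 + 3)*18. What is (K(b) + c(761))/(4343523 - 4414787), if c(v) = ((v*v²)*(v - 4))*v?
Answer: -253883517409237/71264 ≈ -3.5626e+9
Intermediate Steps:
b = -18 (b = -1*18 = -18)
K(U) = 0 (K(U) = (U - U)/5 = (⅕)*0 = 0)
c(v) = v⁴*(-4 + v) (c(v) = (v³*(-4 + v))*v = v⁴*(-4 + v))
(K(b) + c(761))/(4343523 - 4414787) = (0 + 761⁴*(-4 + 761))/(4343523 - 4414787) = (0 + 335381132641*757)/(-71264) = (0 + 253883517409237)*(-1/71264) = 253883517409237*(-1/71264) = -253883517409237/71264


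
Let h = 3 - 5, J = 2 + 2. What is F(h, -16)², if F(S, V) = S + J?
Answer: 4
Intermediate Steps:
J = 4
h = -2
F(S, V) = 4 + S (F(S, V) = S + 4 = 4 + S)
F(h, -16)² = (4 - 2)² = 2² = 4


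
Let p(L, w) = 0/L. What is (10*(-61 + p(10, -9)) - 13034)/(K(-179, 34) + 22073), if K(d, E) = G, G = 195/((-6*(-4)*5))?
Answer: -109152/176597 ≈ -0.61808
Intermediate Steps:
p(L, w) = 0
G = 13/8 (G = 195/((24*5)) = 195/120 = 195*(1/120) = 13/8 ≈ 1.6250)
K(d, E) = 13/8
(10*(-61 + p(10, -9)) - 13034)/(K(-179, 34) + 22073) = (10*(-61 + 0) - 13034)/(13/8 + 22073) = (10*(-61) - 13034)/(176597/8) = (-610 - 13034)*(8/176597) = -13644*8/176597 = -109152/176597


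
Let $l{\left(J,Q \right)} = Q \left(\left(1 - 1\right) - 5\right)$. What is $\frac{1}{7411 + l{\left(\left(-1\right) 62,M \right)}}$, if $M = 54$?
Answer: $\frac{1}{7141} \approx 0.00014004$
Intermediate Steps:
$l{\left(J,Q \right)} = - 5 Q$ ($l{\left(J,Q \right)} = Q \left(0 - 5\right) = Q \left(-5\right) = - 5 Q$)
$\frac{1}{7411 + l{\left(\left(-1\right) 62,M \right)}} = \frac{1}{7411 - 270} = \frac{1}{7141}$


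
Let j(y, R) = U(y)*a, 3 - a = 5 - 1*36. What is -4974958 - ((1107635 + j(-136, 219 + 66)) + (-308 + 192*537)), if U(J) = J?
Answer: -6180765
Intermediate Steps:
a = 34 (a = 3 - (5 - 1*36) = 3 - (5 - 36) = 3 - 1*(-31) = 3 + 31 = 34)
j(y, R) = 34*y (j(y, R) = y*34 = 34*y)
-4974958 - ((1107635 + j(-136, 219 + 66)) + (-308 + 192*537)) = -4974958 - ((1107635 + 34*(-136)) + (-308 + 192*537)) = -4974958 - ((1107635 - 4624) + (-308 + 103104)) = -4974958 - (1103011 + 102796) = -4974958 - 1*1205807 = -4974958 - 1205807 = -6180765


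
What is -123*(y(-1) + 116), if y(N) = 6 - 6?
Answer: -14268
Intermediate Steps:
y(N) = 0
-123*(y(-1) + 116) = -123*(0 + 116) = -123*116 = -14268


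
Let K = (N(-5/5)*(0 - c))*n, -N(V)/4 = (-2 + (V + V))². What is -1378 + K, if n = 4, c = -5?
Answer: -2658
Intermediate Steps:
N(V) = -4*(-2 + 2*V)² (N(V) = -4*(-2 + (V + V))² = -4*(-2 + 2*V)²)
K = -1280 (K = ((-16*(-1 - 5/5)²)*(0 - 1*(-5)))*4 = ((-16*(-1 - 5*⅕)²)*(0 + 5))*4 = (-16*(-1 - 1)²*5)*4 = (-16*(-2)²*5)*4 = (-16*4*5)*4 = -64*5*4 = -320*4 = -1280)
-1378 + K = -1378 - 1280 = -2658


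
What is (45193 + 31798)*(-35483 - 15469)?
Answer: -3922845432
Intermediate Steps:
(45193 + 31798)*(-35483 - 15469) = 76991*(-50952) = -3922845432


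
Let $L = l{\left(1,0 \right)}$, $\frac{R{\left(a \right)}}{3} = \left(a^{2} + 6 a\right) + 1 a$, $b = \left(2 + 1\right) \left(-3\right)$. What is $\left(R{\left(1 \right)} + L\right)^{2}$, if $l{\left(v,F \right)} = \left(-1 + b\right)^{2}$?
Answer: $15376$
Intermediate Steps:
$b = -9$ ($b = 3 \left(-3\right) = -9$)
$R{\left(a \right)} = 3 a^{2} + 21 a$ ($R{\left(a \right)} = 3 \left(\left(a^{2} + 6 a\right) + 1 a\right) = 3 \left(\left(a^{2} + 6 a\right) + a\right) = 3 \left(a^{2} + 7 a\right) = 3 a^{2} + 21 a$)
$l{\left(v,F \right)} = 100$ ($l{\left(v,F \right)} = \left(-1 - 9\right)^{2} = \left(-10\right)^{2} = 100$)
$L = 100$
$\left(R{\left(1 \right)} + L\right)^{2} = \left(3 \cdot 1 \left(7 + 1\right) + 100\right)^{2} = \left(3 \cdot 1 \cdot 8 + 100\right)^{2} = \left(24 + 100\right)^{2} = 124^{2} = 15376$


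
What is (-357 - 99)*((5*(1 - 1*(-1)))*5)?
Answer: -22800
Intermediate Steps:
(-357 - 99)*((5*(1 - 1*(-1)))*5) = -456*5*(1 + 1)*5 = -456*5*2*5 = -4560*5 = -456*50 = -22800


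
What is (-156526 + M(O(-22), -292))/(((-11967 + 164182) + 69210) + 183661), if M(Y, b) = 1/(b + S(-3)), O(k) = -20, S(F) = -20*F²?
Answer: -73880273/191200592 ≈ -0.38640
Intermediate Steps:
M(Y, b) = 1/(-180 + b) (M(Y, b) = 1/(b - 20*(-3)²) = 1/(b - 20*9) = 1/(b - 180) = 1/(-180 + b))
(-156526 + M(O(-22), -292))/(((-11967 + 164182) + 69210) + 183661) = (-156526 + 1/(-180 - 292))/(((-11967 + 164182) + 69210) + 183661) = (-156526 + 1/(-472))/((152215 + 69210) + 183661) = (-156526 - 1/472)/(221425 + 183661) = -73880273/472/405086 = -73880273/472*1/405086 = -73880273/191200592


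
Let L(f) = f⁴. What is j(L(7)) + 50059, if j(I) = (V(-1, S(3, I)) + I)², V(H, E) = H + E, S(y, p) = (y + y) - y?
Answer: 5824468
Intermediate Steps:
S(y, p) = y (S(y, p) = 2*y - y = y)
V(H, E) = E + H
j(I) = (2 + I)² (j(I) = ((3 - 1) + I)² = (2 + I)²)
j(L(7)) + 50059 = (2 + 7⁴)² + 50059 = (2 + 2401)² + 50059 = 2403² + 50059 = 5774409 + 50059 = 5824468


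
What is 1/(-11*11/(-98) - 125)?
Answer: -98/12129 ≈ -0.0080798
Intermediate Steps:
1/(-11*11/(-98) - 125) = 1/(-121*(-1/98) - 125) = 1/(121/98 - 125) = 1/(-12129/98) = -98/12129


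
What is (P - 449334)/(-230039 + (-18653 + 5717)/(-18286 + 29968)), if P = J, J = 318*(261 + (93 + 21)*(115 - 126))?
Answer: 135424116/40717099 ≈ 3.3260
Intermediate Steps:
J = -315774 (J = 318*(261 + 114*(-11)) = 318*(261 - 1254) = 318*(-993) = -315774)
P = -315774
(P - 449334)/(-230039 + (-18653 + 5717)/(-18286 + 29968)) = (-315774 - 449334)/(-230039 + (-18653 + 5717)/(-18286 + 29968)) = -765108/(-230039 - 12936/11682) = -765108/(-230039 - 12936*1/11682) = -765108/(-230039 - 196/177) = -765108/(-40717099/177) = -765108*(-177/40717099) = 135424116/40717099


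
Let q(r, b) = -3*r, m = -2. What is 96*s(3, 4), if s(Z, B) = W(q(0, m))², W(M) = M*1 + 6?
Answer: 3456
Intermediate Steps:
W(M) = 6 + M (W(M) = M + 6 = 6 + M)
s(Z, B) = 36 (s(Z, B) = (6 - 3*0)² = (6 + 0)² = 6² = 36)
96*s(3, 4) = 96*36 = 3456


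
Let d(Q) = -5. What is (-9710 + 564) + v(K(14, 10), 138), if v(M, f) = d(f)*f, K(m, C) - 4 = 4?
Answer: -9836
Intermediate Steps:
K(m, C) = 8 (K(m, C) = 4 + 4 = 8)
v(M, f) = -5*f
(-9710 + 564) + v(K(14, 10), 138) = (-9710 + 564) - 5*138 = -9146 - 690 = -9836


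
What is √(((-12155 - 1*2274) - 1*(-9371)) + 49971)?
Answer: √44913 ≈ 211.93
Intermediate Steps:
√(((-12155 - 1*2274) - 1*(-9371)) + 49971) = √(((-12155 - 2274) + 9371) + 49971) = √((-14429 + 9371) + 49971) = √(-5058 + 49971) = √44913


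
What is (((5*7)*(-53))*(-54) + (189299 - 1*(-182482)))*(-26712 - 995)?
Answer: -13076346357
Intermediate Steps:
(((5*7)*(-53))*(-54) + (189299 - 1*(-182482)))*(-26712 - 995) = ((35*(-53))*(-54) + (189299 + 182482))*(-27707) = (-1855*(-54) + 371781)*(-27707) = (100170 + 371781)*(-27707) = 471951*(-27707) = -13076346357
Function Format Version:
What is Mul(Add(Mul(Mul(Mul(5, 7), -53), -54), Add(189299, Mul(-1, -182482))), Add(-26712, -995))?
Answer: -13076346357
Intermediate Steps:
Mul(Add(Mul(Mul(Mul(5, 7), -53), -54), Add(189299, Mul(-1, -182482))), Add(-26712, -995)) = Mul(Add(Mul(Mul(35, -53), -54), Add(189299, 182482)), -27707) = Mul(Add(Mul(-1855, -54), 371781), -27707) = Mul(Add(100170, 371781), -27707) = Mul(471951, -27707) = -13076346357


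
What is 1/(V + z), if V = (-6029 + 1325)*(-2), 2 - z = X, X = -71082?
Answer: 1/80492 ≈ 1.2424e-5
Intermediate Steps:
z = 71084 (z = 2 - 1*(-71082) = 2 + 71082 = 71084)
V = 9408 (V = -4704*(-2) = 9408)
1/(V + z) = 1/(9408 + 71084) = 1/80492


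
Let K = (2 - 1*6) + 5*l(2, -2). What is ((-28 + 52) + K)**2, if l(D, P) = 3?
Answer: 1225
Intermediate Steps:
K = 11 (K = (2 - 1*6) + 5*3 = (2 - 6) + 15 = -4 + 15 = 11)
((-28 + 52) + K)**2 = ((-28 + 52) + 11)**2 = (24 + 11)**2 = 35**2 = 1225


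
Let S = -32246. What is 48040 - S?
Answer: 80286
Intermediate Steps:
48040 - S = 48040 - 1*(-32246) = 48040 + 32246 = 80286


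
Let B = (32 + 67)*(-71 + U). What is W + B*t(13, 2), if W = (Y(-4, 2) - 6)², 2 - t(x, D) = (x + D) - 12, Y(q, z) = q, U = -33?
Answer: 10396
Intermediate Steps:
t(x, D) = 14 - D - x (t(x, D) = 2 - ((x + D) - 12) = 2 - ((D + x) - 12) = 2 - (-12 + D + x) = 2 + (12 - D - x) = 14 - D - x)
B = -10296 (B = (32 + 67)*(-71 - 33) = 99*(-104) = -10296)
W = 100 (W = (-4 - 6)² = (-10)² = 100)
W + B*t(13, 2) = 100 - 10296*(14 - 1*2 - 1*13) = 100 - 10296*(14 - 2 - 13) = 100 - 10296*(-1) = 100 + 10296 = 10396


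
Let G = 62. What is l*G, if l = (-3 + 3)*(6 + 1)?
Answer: 0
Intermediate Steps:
l = 0 (l = 0*7 = 0)
l*G = 0*62 = 0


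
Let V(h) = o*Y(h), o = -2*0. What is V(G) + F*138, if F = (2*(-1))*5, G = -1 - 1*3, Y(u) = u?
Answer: -1380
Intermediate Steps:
o = 0
G = -4 (G = -1 - 3 = -4)
V(h) = 0 (V(h) = 0*h = 0)
F = -10 (F = -2*5 = -10)
V(G) + F*138 = 0 - 10*138 = 0 - 1380 = -1380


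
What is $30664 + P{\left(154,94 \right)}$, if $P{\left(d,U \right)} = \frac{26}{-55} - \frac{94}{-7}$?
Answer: $\frac{11810628}{385} \approx 30677.0$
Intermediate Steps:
$P{\left(d,U \right)} = \frac{4988}{385}$ ($P{\left(d,U \right)} = 26 \left(- \frac{1}{55}\right) - - \frac{94}{7} = - \frac{26}{55} + \frac{94}{7} = \frac{4988}{385}$)
$30664 + P{\left(154,94 \right)} = 30664 + \frac{4988}{385} = \frac{11810628}{385}$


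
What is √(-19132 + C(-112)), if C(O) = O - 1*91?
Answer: I*√19335 ≈ 139.05*I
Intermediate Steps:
C(O) = -91 + O (C(O) = O - 91 = -91 + O)
√(-19132 + C(-112)) = √(-19132 + (-91 - 112)) = √(-19132 - 203) = √(-19335) = I*√19335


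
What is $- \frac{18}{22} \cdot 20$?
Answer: $- \frac{180}{11} \approx -16.364$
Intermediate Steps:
$- \frac{18}{22} \cdot 20 = \left(-18\right) \frac{1}{22} \cdot 20 = \left(- \frac{9}{11}\right) 20 = - \frac{180}{11}$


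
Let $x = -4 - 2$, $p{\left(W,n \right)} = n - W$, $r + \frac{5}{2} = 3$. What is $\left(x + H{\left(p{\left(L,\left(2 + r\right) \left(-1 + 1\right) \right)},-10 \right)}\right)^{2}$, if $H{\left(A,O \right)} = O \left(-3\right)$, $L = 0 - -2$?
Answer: $576$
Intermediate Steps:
$r = \frac{1}{2}$ ($r = - \frac{5}{2} + 3 = \frac{1}{2} \approx 0.5$)
$L = 2$ ($L = 0 + 2 = 2$)
$H{\left(A,O \right)} = - 3 O$
$x = -6$ ($x = -4 - 2 = -6$)
$\left(x + H{\left(p{\left(L,\left(2 + r\right) \left(-1 + 1\right) \right)},-10 \right)}\right)^{2} = \left(-6 - -30\right)^{2} = \left(-6 + 30\right)^{2} = 24^{2} = 576$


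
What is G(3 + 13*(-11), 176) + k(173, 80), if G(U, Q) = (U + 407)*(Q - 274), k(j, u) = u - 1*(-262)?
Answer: -25824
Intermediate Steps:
k(j, u) = 262 + u (k(j, u) = u + 262 = 262 + u)
G(U, Q) = (-274 + Q)*(407 + U) (G(U, Q) = (407 + U)*(-274 + Q) = (-274 + Q)*(407 + U))
G(3 + 13*(-11), 176) + k(173, 80) = (-111518 - 274*(3 + 13*(-11)) + 407*176 + 176*(3 + 13*(-11))) + (262 + 80) = (-111518 - 274*(3 - 143) + 71632 + 176*(3 - 143)) + 342 = (-111518 - 274*(-140) + 71632 + 176*(-140)) + 342 = (-111518 + 38360 + 71632 - 24640) + 342 = -26166 + 342 = -25824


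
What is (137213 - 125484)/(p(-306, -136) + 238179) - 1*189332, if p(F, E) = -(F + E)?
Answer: -45178579443/238621 ≈ -1.8933e+5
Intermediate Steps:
p(F, E) = -E - F (p(F, E) = -(E + F) = -E - F)
(137213 - 125484)/(p(-306, -136) + 238179) - 1*189332 = (137213 - 125484)/((-1*(-136) - 1*(-306)) + 238179) - 1*189332 = 11729/((136 + 306) + 238179) - 189332 = 11729/(442 + 238179) - 189332 = 11729/238621 - 189332 = -45178579443/238621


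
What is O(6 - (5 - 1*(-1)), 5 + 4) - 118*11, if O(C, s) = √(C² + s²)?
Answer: -1289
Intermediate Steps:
O(6 - (5 - 1*(-1)), 5 + 4) - 118*11 = √((6 - (5 - 1*(-1)))² + (5 + 4)²) - 118*11 = √((6 - (5 + 1))² + 9²) - 1298 = √((6 - 1*6)² + 81) - 1298 = √((6 - 6)² + 81) - 1298 = √(0² + 81) - 1298 = √(0 + 81) - 1298 = √81 - 1298 = 9 - 1298 = -1289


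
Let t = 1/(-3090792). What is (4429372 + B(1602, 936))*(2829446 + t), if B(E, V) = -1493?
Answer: 38722816110414459049/3090792 ≈ 1.2528e+13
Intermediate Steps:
t = -1/3090792 ≈ -3.2354e-7
(4429372 + B(1602, 936))*(2829446 + t) = (4429372 - 1493)*(2829446 - 1/3090792) = 4427879*(8745229061231/3090792) = 38722816110414459049/3090792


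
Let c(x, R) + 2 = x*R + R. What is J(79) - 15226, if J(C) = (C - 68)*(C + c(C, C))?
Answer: 55141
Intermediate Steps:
c(x, R) = -2 + R + R*x (c(x, R) = -2 + (x*R + R) = -2 + (R*x + R) = -2 + (R + R*x) = -2 + R + R*x)
J(C) = (-68 + C)*(-2 + C**2 + 2*C) (J(C) = (C - 68)*(C + (-2 + C + C*C)) = (-68 + C)*(C + (-2 + C + C**2)) = (-68 + C)*(-2 + C**2 + 2*C))
J(79) - 15226 = (136 + 79**3 - 138*79 - 66*79**2) - 15226 = (136 + 493039 - 10902 - 66*6241) - 15226 = (136 + 493039 - 10902 - 411906) - 15226 = 70367 - 15226 = 55141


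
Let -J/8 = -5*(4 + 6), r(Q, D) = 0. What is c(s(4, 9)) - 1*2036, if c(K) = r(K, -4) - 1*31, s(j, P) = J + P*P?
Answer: -2067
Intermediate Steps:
J = 400 (J = -(-40)*(4 + 6) = -(-40)*10 = -8*(-50) = 400)
s(j, P) = 400 + P² (s(j, P) = 400 + P*P = 400 + P²)
c(K) = -31 (c(K) = 0 - 1*31 = 0 - 31 = -31)
c(s(4, 9)) - 1*2036 = -31 - 1*2036 = -31 - 2036 = -2067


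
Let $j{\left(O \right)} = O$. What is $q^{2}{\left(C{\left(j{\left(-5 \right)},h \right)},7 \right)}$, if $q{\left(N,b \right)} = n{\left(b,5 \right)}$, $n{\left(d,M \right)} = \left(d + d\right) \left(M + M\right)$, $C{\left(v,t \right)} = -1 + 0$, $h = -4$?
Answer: $19600$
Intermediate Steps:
$C{\left(v,t \right)} = -1$
$n{\left(d,M \right)} = 4 M d$ ($n{\left(d,M \right)} = 2 d 2 M = 4 M d$)
$q{\left(N,b \right)} = 20 b$ ($q{\left(N,b \right)} = 4 \cdot 5 b = 20 b$)
$q^{2}{\left(C{\left(j{\left(-5 \right)},h \right)},7 \right)} = \left(20 \cdot 7\right)^{2} = 140^{2} = 19600$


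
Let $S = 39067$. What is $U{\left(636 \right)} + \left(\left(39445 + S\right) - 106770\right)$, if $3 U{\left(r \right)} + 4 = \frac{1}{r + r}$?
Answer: $- \frac{107837615}{3816} \approx -28259.0$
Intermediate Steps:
$U{\left(r \right)} = - \frac{4}{3} + \frac{1}{6 r}$ ($U{\left(r \right)} = - \frac{4}{3} + \frac{1}{3 \left(r + r\right)} = - \frac{4}{3} + \frac{1}{3 \cdot 2 r} = - \frac{4}{3} + \frac{\frac{1}{2} \frac{1}{r}}{3} = - \frac{4}{3} + \frac{1}{6 r}$)
$U{\left(636 \right)} + \left(\left(39445 + S\right) - 106770\right) = \frac{1 - 5088}{6 \cdot 636} + \left(\left(39445 + 39067\right) - 106770\right) = \frac{1}{6} \cdot \frac{1}{636} \left(1 - 5088\right) + \left(78512 - 106770\right) = \frac{1}{6} \cdot \frac{1}{636} \left(-5087\right) - 28258 = - \frac{5087}{3816} - 28258 = - \frac{107837615}{3816}$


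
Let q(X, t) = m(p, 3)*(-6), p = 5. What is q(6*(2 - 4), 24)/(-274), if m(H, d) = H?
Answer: 15/137 ≈ 0.10949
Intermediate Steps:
q(X, t) = -30 (q(X, t) = 5*(-6) = -30)
q(6*(2 - 4), 24)/(-274) = -30/(-274) = -30*(-1/274) = 15/137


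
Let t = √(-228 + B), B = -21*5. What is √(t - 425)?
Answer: √(-425 + 3*I*√37) ≈ 0.4425 + 20.62*I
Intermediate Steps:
B = -105
t = 3*I*√37 (t = √(-228 - 105) = √(-333) = 3*I*√37 ≈ 18.248*I)
√(t - 425) = √(3*I*√37 - 425) = √(-425 + 3*I*√37)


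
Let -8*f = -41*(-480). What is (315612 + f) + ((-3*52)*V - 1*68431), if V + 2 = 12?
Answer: 243161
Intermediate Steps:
V = 10 (V = -2 + 12 = 10)
f = -2460 (f = -(-41)*(-480)/8 = -1/8*19680 = -2460)
(315612 + f) + ((-3*52)*V - 1*68431) = (315612 - 2460) + (-3*52*10 - 1*68431) = 313152 + (-156*10 - 68431) = 313152 + (-1560 - 68431) = 313152 - 69991 = 243161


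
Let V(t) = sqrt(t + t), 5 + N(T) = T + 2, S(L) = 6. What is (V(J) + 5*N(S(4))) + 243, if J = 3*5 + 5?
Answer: 258 + 2*sqrt(10) ≈ 264.32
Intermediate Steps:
J = 20 (J = 15 + 5 = 20)
N(T) = -3 + T (N(T) = -5 + (T + 2) = -5 + (2 + T) = -3 + T)
V(t) = sqrt(2)*sqrt(t) (V(t) = sqrt(2*t) = sqrt(2)*sqrt(t))
(V(J) + 5*N(S(4))) + 243 = (sqrt(2)*sqrt(20) + 5*(-3 + 6)) + 243 = (sqrt(2)*(2*sqrt(5)) + 5*3) + 243 = (2*sqrt(10) + 15) + 243 = (15 + 2*sqrt(10)) + 243 = 258 + 2*sqrt(10)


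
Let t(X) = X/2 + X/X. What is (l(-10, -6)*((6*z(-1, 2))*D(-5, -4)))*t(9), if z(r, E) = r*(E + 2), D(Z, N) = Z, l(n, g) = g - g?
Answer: 0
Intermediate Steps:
l(n, g) = 0
z(r, E) = r*(2 + E)
t(X) = 1 + X/2 (t(X) = X*(½) + 1 = X/2 + 1 = 1 + X/2)
(l(-10, -6)*((6*z(-1, 2))*D(-5, -4)))*t(9) = (0*((6*(-(2 + 2)))*(-5)))*(1 + (½)*9) = (0*((6*(-1*4))*(-5)))*(1 + 9/2) = (0*((6*(-4))*(-5)))*(11/2) = (0*(-24*(-5)))*(11/2) = (0*120)*(11/2) = 0*(11/2) = 0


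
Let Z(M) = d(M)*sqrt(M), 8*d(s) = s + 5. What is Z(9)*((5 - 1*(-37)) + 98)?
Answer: 735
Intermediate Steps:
d(s) = 5/8 + s/8 (d(s) = (s + 5)/8 = (5 + s)/8 = 5/8 + s/8)
Z(M) = sqrt(M)*(5/8 + M/8) (Z(M) = (5/8 + M/8)*sqrt(M) = sqrt(M)*(5/8 + M/8))
Z(9)*((5 - 1*(-37)) + 98) = (sqrt(9)*(5 + 9)/8)*((5 - 1*(-37)) + 98) = ((1/8)*3*14)*((5 + 37) + 98) = 21*(42 + 98)/4 = (21/4)*140 = 735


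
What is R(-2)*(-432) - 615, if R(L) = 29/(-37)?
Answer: -10227/37 ≈ -276.41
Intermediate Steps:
R(L) = -29/37 (R(L) = 29*(-1/37) = -29/37)
R(-2)*(-432) - 615 = -29/37*(-432) - 615 = 12528/37 - 615 = -10227/37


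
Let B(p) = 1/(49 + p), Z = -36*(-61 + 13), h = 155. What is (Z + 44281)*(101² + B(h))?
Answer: 95744959045/204 ≈ 4.6934e+8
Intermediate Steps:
Z = 1728 (Z = -36*(-48) = 1728)
(Z + 44281)*(101² + B(h)) = (1728 + 44281)*(101² + 1/(49 + 155)) = 46009*(10201 + 1/204) = 46009*(2081005/204) = 95744959045/204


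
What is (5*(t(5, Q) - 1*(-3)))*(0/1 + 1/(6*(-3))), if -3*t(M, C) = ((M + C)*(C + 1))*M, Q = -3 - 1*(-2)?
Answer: -⅚ ≈ -0.83333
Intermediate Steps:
Q = -1 (Q = -3 + 2 = -1)
t(M, C) = -M*(1 + C)*(C + M)/3 (t(M, C) = -(M + C)*(C + 1)*M/3 = -(C + M)*(1 + C)*M/3 = -(1 + C)*(C + M)*M/3 = -M*(1 + C)*(C + M)/3)
(5*(t(5, Q) - 1*(-3)))*(0/1 + 1/(6*(-3))) = (5*(-⅓*5*(-1 + 5 + (-1)² - 1*5) - 1*(-3)))*(0/1 + 1/(6*(-3))) = (5*(-⅓*5*(-1 + 5 + 1 - 5) + 3))*(0*1 + (⅙)*(-⅓)) = (5*(-⅓*5*0 + 3))*(0 - 1/18) = (5*(0 + 3))*(-1/18) = (5*3)*(-1/18) = 15*(-1/18) = -⅚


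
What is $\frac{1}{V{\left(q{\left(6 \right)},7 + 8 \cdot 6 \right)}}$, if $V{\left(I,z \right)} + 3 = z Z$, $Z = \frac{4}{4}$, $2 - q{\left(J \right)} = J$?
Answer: $\frac{1}{52} \approx 0.019231$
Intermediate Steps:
$q{\left(J \right)} = 2 - J$
$Z = 1$ ($Z = 4 \cdot \frac{1}{4} = 1$)
$V{\left(I,z \right)} = -3 + z$ ($V{\left(I,z \right)} = -3 + z 1 = -3 + z$)
$\frac{1}{V{\left(q{\left(6 \right)},7 + 8 \cdot 6 \right)}} = \frac{1}{-3 + \left(7 + 8 \cdot 6\right)} = \frac{1}{-3 + \left(7 + 48\right)} = \frac{1}{-3 + 55} = \frac{1}{52}$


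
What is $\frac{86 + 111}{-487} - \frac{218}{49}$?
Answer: $- \frac{115819}{23863} \approx -4.8535$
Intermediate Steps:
$\frac{86 + 111}{-487} - \frac{218}{49} = 197 \left(- \frac{1}{487}\right) - \frac{218}{49} = - \frac{197}{487} - \frac{218}{49} = - \frac{115819}{23863}$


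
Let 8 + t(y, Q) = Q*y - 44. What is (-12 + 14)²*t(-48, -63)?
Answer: 11888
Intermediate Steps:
t(y, Q) = -52 + Q*y (t(y, Q) = -8 + (Q*y - 44) = -8 + (-44 + Q*y) = -52 + Q*y)
(-12 + 14)²*t(-48, -63) = (-12 + 14)²*(-52 - 63*(-48)) = 2²*(-52 + 3024) = 4*2972 = 11888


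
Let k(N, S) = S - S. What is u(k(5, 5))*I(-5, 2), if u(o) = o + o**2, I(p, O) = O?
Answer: 0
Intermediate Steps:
k(N, S) = 0
u(k(5, 5))*I(-5, 2) = (0*(1 + 0))*2 = (0*1)*2 = 0*2 = 0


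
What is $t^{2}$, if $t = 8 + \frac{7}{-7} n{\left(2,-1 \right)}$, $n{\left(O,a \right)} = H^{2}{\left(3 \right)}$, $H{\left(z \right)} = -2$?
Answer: $16$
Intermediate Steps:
$n{\left(O,a \right)} = 4$ ($n{\left(O,a \right)} = \left(-2\right)^{2} = 4$)
$t = 4$ ($t = 8 + \frac{7}{-7} \cdot 4 = 8 + 7 \left(- \frac{1}{7}\right) 4 = 8 - 4 = 4$)
$t^{2} = 4^{2} = 16$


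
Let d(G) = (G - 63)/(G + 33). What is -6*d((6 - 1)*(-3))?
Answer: 26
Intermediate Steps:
d(G) = (-63 + G)/(33 + G)
-6*d((6 - 1)*(-3)) = -6*(-63 + (6 - 1)*(-3))/(33 + (6 - 1)*(-3)) = -6*(-63 + 5*(-3))/(33 + 5*(-3)) = -6*(-63 - 15)/(33 - 15) = -6*(-78)/18 = -(-78)/3 = -6*(-13/3) = 26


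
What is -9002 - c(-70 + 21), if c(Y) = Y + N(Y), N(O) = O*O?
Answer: -11354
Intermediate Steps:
N(O) = O²
c(Y) = Y + Y²
-9002 - c(-70 + 21) = -9002 - (-70 + 21)*(1 + (-70 + 21)) = -9002 - (-49)*(1 - 49) = -9002 - (-49)*(-48) = -9002 - 1*2352 = -9002 - 2352 = -11354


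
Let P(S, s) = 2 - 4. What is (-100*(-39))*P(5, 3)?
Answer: -7800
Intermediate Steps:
P(S, s) = -2
(-100*(-39))*P(5, 3) = -100*(-39)*(-2) = 3900*(-2) = -7800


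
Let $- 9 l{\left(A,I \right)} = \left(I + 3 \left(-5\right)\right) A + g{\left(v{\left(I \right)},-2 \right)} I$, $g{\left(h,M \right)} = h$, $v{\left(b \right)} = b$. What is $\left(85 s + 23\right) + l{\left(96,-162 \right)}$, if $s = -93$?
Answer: $-8910$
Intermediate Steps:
$l{\left(A,I \right)} = - \frac{I^{2}}{9} - \frac{A \left(-15 + I\right)}{9}$ ($l{\left(A,I \right)} = - \frac{\left(I + 3 \left(-5\right)\right) A + I I}{9} = - \frac{\left(I - 15\right) A + I^{2}}{9} = - \frac{\left(-15 + I\right) A + I^{2}}{9} = - \frac{A \left(-15 + I\right) + I^{2}}{9} = - \frac{I^{2} + A \left(-15 + I\right)}{9} = - \frac{I^{2}}{9} - \frac{A \left(-15 + I\right)}{9}$)
$\left(85 s + 23\right) + l{\left(96,-162 \right)} = \left(85 \left(-93\right) + 23\right) - \left(-160 - 1728 + 2916\right) = \left(-7905 + 23\right) + \left(\left(- \frac{1}{9}\right) 26244 + 160 + 1728\right) = -7882 + \left(-2916 + 160 + 1728\right) = -7882 - 1028 = -8910$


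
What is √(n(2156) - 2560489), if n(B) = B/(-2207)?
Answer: I*√12471760043453/2207 ≈ 1600.2*I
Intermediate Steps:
n(B) = -B/2207 (n(B) = B*(-1/2207) = -B/2207)
√(n(2156) - 2560489) = √(-1/2207*2156 - 2560489) = √(-2156/2207 - 2560489) = √(-5651001379/2207) = I*√12471760043453/2207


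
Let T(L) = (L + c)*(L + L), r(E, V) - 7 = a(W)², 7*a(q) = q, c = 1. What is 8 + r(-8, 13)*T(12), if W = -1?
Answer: 107720/49 ≈ 2198.4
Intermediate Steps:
a(q) = q/7
r(E, V) = 344/49 (r(E, V) = 7 + ((⅐)*(-1))² = 7 + (-⅐)² = 7 + 1/49 = 344/49)
T(L) = 2*L*(1 + L) (T(L) = (L + 1)*(L + L) = (1 + L)*(2*L) = 2*L*(1 + L))
8 + r(-8, 13)*T(12) = 8 + 344*(2*12*(1 + 12))/49 = 8 + 344*(2*12*13)/49 = 8 + (344/49)*312 = 8 + 107328/49 = 107720/49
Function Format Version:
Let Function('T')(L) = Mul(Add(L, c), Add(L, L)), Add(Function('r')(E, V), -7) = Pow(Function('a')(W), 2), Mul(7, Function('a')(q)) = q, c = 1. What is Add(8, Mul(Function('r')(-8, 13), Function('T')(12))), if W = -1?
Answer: Rational(107720, 49) ≈ 2198.4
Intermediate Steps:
Function('a')(q) = Mul(Rational(1, 7), q)
Function('r')(E, V) = Rational(344, 49) (Function('r')(E, V) = Add(7, Pow(Mul(Rational(1, 7), -1), 2)) = Add(7, Pow(Rational(-1, 7), 2)) = Add(7, Rational(1, 49)) = Rational(344, 49))
Function('T')(L) = Mul(2, L, Add(1, L)) (Function('T')(L) = Mul(Add(L, 1), Add(L, L)) = Mul(Add(1, L), Mul(2, L)) = Mul(2, L, Add(1, L)))
Add(8, Mul(Function('r')(-8, 13), Function('T')(12))) = Add(8, Mul(Rational(344, 49), Mul(2, 12, Add(1, 12)))) = Add(8, Mul(Rational(344, 49), Mul(2, 12, 13))) = Add(8, Mul(Rational(344, 49), 312)) = Add(8, Rational(107328, 49)) = Rational(107720, 49)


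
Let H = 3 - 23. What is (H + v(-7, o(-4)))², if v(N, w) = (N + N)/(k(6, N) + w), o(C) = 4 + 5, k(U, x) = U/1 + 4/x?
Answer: 4485924/10201 ≈ 439.75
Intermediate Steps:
k(U, x) = U + 4/x (k(U, x) = U*1 + 4/x = U + 4/x)
o(C) = 9
H = -20
v(N, w) = 2*N/(6 + w + 4/N) (v(N, w) = (N + N)/((6 + 4/N) + w) = (2*N)/(6 + w + 4/N) = 2*N/(6 + w + 4/N))
(H + v(-7, o(-4)))² = (-20 + 2*(-7)²/(4 + 6*(-7) - 7*9))² = (-20 + 2*49/(4 - 42 - 63))² = (-20 + 2*49/(-101))² = (-20 + 2*49*(-1/101))² = (-20 - 98/101)² = (-2118/101)² = 4485924/10201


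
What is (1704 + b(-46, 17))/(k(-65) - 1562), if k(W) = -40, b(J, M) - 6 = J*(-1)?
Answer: -878/801 ≈ -1.0961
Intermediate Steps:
b(J, M) = 6 - J (b(J, M) = 6 + J*(-1) = 6 - J)
(1704 + b(-46, 17))/(k(-65) - 1562) = (1704 + (6 - 1*(-46)))/(-40 - 1562) = (1704 + (6 + 46))/(-1602) = (1704 + 52)*(-1/1602) = 1756*(-1/1602) = -878/801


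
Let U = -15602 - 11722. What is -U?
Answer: 27324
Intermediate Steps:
U = -27324
-U = -1*(-27324) = 27324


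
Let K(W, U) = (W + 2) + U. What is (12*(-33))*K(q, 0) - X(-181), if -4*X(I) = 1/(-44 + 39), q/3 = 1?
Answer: -39601/20 ≈ -1980.1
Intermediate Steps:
q = 3 (q = 3*1 = 3)
X(I) = 1/20 (X(I) = -1/(4*(-44 + 39)) = -¼/(-5) = -¼*(-⅕) = 1/20)
K(W, U) = 2 + U + W (K(W, U) = (2 + W) + U = 2 + U + W)
(12*(-33))*K(q, 0) - X(-181) = (12*(-33))*(2 + 0 + 3) - 1*1/20 = -396*5 - 1/20 = -1980 - 1/20 = -39601/20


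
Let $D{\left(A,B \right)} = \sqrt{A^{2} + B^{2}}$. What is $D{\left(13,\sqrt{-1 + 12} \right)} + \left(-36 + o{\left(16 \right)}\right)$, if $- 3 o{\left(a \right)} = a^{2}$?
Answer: $- \frac{364}{3} + 6 \sqrt{5} \approx -107.92$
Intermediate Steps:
$o{\left(a \right)} = - \frac{a^{2}}{3}$
$D{\left(13,\sqrt{-1 + 12} \right)} + \left(-36 + o{\left(16 \right)}\right) = \sqrt{13^{2} + \left(\sqrt{-1 + 12}\right)^{2}} - \left(36 + \frac{16^{2}}{3}\right) = \sqrt{169 + \left(\sqrt{11}\right)^{2}} - \frac{364}{3} = \sqrt{169 + 11} - \frac{364}{3} = \sqrt{180} - \frac{364}{3} = 6 \sqrt{5} - \frac{364}{3} = - \frac{364}{3} + 6 \sqrt{5}$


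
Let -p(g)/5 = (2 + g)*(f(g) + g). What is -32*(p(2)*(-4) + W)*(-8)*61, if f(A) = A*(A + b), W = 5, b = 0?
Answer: 7573760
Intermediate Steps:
f(A) = A² (f(A) = A*(A + 0) = A*A = A²)
p(g) = -5*(2 + g)*(g + g²) (p(g) = -5*(2 + g)*(g² + g) = -5*(2 + g)*(g + g²))
-32*(p(2)*(-4) + W)*(-8)*61 = -32*((5*2*(-2 - 1*2² - 3*2))*(-4) + 5)*(-8)*61 = -32*((5*2*(-2 - 1*4 - 6))*(-4) + 5)*(-8)*61 = -32*((5*2*(-2 - 4 - 6))*(-4) + 5)*(-8)*61 = -32*((5*2*(-12))*(-4) + 5)*(-8)*61 = -32*(-120*(-4) + 5)*(-8)*61 = -32*(480 + 5)*(-8)*61 = -15520*(-8)*61 = -32*(-3880)*61 = 124160*61 = 7573760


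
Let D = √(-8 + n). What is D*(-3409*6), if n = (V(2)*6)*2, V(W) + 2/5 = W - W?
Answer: -163632*I*√5/5 ≈ -73179.0*I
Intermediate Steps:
V(W) = -⅖ (V(W) = -⅖ + (W - W) = -⅖ + 0 = -⅖)
n = -24/5 (n = -⅖*6*2 = -12/5*2 = -24/5 ≈ -4.8000)
D = 8*I*√5/5 (D = √(-8 - 24/5) = √(-64/5) = 8*I*√5/5 ≈ 3.5777*I)
D*(-3409*6) = (8*I*√5/5)*(-3409*6) = (8*I*√5/5)*(-20454) = -163632*I*√5/5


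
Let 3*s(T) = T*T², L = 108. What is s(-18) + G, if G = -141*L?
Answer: -17172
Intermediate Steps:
s(T) = T³/3 (s(T) = (T*T²)/3 = T³/3)
G = -15228 (G = -141*108 = -15228)
s(-18) + G = (⅓)*(-18)³ - 15228 = (⅓)*(-5832) - 15228 = -1944 - 15228 = -17172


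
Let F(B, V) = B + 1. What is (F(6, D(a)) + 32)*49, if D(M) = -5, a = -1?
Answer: 1911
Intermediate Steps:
F(B, V) = 1 + B
(F(6, D(a)) + 32)*49 = ((1 + 6) + 32)*49 = (7 + 32)*49 = 39*49 = 1911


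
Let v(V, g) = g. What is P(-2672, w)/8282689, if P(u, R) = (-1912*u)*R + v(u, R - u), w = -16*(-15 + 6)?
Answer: 735679232/8282689 ≈ 88.821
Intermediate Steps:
w = 144 (w = -16*(-9) = 144)
P(u, R) = R - u - 1912*R*u (P(u, R) = (-1912*u)*R + (R - u) = -1912*R*u + (R - u) = R - u - 1912*R*u)
P(-2672, w)/8282689 = (144 - 1*(-2672) - 1912*144*(-2672))/8282689 = (144 + 2672 + 735676416)*(1/8282689) = 735679232*(1/8282689) = 735679232/8282689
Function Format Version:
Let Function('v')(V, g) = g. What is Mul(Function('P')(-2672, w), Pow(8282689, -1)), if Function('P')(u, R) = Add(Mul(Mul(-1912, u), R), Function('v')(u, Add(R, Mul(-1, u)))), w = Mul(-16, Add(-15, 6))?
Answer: Rational(735679232, 8282689) ≈ 88.821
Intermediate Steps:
w = 144 (w = Mul(-16, -9) = 144)
Function('P')(u, R) = Add(R, Mul(-1, u), Mul(-1912, R, u)) (Function('P')(u, R) = Add(Mul(Mul(-1912, u), R), Add(R, Mul(-1, u))) = Add(Mul(-1912, R, u), Add(R, Mul(-1, u))) = Add(R, Mul(-1, u), Mul(-1912, R, u)))
Mul(Function('P')(-2672, w), Pow(8282689, -1)) = Mul(Add(144, Mul(-1, -2672), Mul(-1912, 144, -2672)), Pow(8282689, -1)) = Mul(Add(144, 2672, 735676416), Rational(1, 8282689)) = Mul(735679232, Rational(1, 8282689)) = Rational(735679232, 8282689)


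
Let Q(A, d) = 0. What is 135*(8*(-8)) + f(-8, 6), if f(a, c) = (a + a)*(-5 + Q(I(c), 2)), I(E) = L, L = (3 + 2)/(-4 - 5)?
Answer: -8560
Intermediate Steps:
L = -5/9 (L = 5/(-9) = 5*(-1/9) = -5/9 ≈ -0.55556)
I(E) = -5/9
f(a, c) = -10*a (f(a, c) = (a + a)*(-5 + 0) = (2*a)*(-5) = -10*a)
135*(8*(-8)) + f(-8, 6) = 135*(8*(-8)) - 10*(-8) = 135*(-64) + 80 = -8640 + 80 = -8560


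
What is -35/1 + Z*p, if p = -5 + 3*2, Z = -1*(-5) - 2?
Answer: -32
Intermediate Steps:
Z = 3 (Z = 5 - 2 = 3)
p = 1 (p = -5 + 6 = 1)
-35/1 + Z*p = -35/1 + 3*1 = -35*1 + 3 = -35 + 3 = -32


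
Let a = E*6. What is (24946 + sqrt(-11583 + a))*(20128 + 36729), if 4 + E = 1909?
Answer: 1418354722 + 170571*I*sqrt(17) ≈ 1.4184e+9 + 7.0328e+5*I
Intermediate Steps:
E = 1905 (E = -4 + 1909 = 1905)
a = 11430 (a = 1905*6 = 11430)
(24946 + sqrt(-11583 + a))*(20128 + 36729) = (24946 + sqrt(-11583 + 11430))*(20128 + 36729) = (24946 + sqrt(-153))*56857 = (24946 + 3*I*sqrt(17))*56857 = 1418354722 + 170571*I*sqrt(17)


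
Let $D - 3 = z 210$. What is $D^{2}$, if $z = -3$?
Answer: $393129$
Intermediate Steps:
$D = -627$ ($D = 3 - 630 = -627$)
$D^{2} = \left(-627\right)^{2} = 393129$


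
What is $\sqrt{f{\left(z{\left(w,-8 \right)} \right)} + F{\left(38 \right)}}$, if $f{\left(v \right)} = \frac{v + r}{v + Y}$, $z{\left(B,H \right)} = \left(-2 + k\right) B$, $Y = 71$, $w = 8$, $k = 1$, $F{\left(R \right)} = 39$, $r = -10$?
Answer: $\frac{\sqrt{1897}}{7} \approx 6.2221$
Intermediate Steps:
$z{\left(B,H \right)} = - B$ ($z{\left(B,H \right)} = \left(-2 + 1\right) B = - B$)
$f{\left(v \right)} = \frac{-10 + v}{71 + v}$ ($f{\left(v \right)} = \frac{v - 10}{v + 71} = \frac{-10 + v}{71 + v}$)
$\sqrt{f{\left(z{\left(w,-8 \right)} \right)} + F{\left(38 \right)}} = \sqrt{\frac{-10 - 8}{71 - 8} + 39} = \sqrt{\frac{1}{63} \left(-18\right) + 39} = \sqrt{- \frac{2}{7} + 39} = \sqrt{\frac{271}{7}} = \frac{\sqrt{1897}}{7}$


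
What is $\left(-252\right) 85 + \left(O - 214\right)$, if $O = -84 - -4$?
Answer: $-21714$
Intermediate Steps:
$O = -80$ ($O = -84 + 4 = -80$)
$\left(-252\right) 85 + \left(O - 214\right) = \left(-252\right) 85 - 294 = -21420 - 294 = -21714$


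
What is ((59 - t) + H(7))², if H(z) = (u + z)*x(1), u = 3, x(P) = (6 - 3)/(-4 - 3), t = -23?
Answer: 295936/49 ≈ 6039.5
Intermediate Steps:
x(P) = -3/7 (x(P) = 3/(-7) = 3*(-⅐) = -3/7)
H(z) = -9/7 - 3*z/7 (H(z) = (3 + z)*(-3/7) = -9/7 - 3*z/7)
((59 - t) + H(7))² = ((59 - 1*(-23)) + (-9/7 - 3/7*7))² = ((59 + 23) + (-9/7 - 3))² = (82 - 30/7)² = (544/7)² = 295936/49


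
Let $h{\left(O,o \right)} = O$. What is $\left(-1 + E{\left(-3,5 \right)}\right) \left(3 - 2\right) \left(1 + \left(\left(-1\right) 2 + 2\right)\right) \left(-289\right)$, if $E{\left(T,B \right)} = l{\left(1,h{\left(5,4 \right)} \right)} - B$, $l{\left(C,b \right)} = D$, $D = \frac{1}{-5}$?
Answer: $\frac{8959}{5} \approx 1791.8$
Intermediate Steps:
$D = - \frac{1}{5} \approx -0.2$
$l{\left(C,b \right)} = - \frac{1}{5}$
$E{\left(T,B \right)} = - \frac{1}{5} - B$
$\left(-1 + E{\left(-3,5 \right)}\right) \left(3 - 2\right) \left(1 + \left(\left(-1\right) 2 + 2\right)\right) \left(-289\right) = \left(-1 - \frac{26}{5}\right) \left(3 - 2\right) \left(1 + \left(\left(-1\right) 2 + 2\right)\right) \left(-289\right) = \left(-1 - \frac{26}{5}\right) 1 \left(1 + \left(-2 + 2\right)\right) \left(-289\right) = \left(-1 - \frac{26}{5}\right) 1 \left(1 + 0\right) \left(-289\right) = - \frac{31 \cdot 1 \cdot 1}{5} \left(-289\right) = \left(- \frac{31}{5}\right) 1 \left(-289\right) = \left(- \frac{31}{5}\right) \left(-289\right) = \frac{8959}{5}$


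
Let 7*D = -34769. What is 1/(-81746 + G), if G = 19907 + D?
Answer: -1/66806 ≈ -1.4969e-5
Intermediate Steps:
D = -4967 (D = (⅐)*(-34769) = -4967)
G = 14940 (G = 19907 - 4967 = 14940)
1/(-81746 + G) = 1/(-81746 + 14940) = 1/(-66806) = -1/66806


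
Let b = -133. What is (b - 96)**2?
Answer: 52441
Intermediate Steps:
(b - 96)**2 = (-133 - 96)**2 = (-229)**2 = 52441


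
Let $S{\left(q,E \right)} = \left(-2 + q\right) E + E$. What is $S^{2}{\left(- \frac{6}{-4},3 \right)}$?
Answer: $\frac{9}{4} \approx 2.25$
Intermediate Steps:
$S{\left(q,E \right)} = E + E \left(-2 + q\right)$ ($S{\left(q,E \right)} = E \left(-2 + q\right) + E = E + E \left(-2 + q\right)$)
$S^{2}{\left(- \frac{6}{-4},3 \right)} = \left(3 \left(-1 - \frac{6}{-4}\right)\right)^{2} = \left(3 \left(-1 - - \frac{3}{2}\right)\right)^{2} = \left(3 \left(-1 + \frac{3}{2}\right)\right)^{2} = \left(3 \cdot \frac{1}{2}\right)^{2} = \left(\frac{3}{2}\right)^{2} = \frac{9}{4}$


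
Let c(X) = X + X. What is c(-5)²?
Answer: 100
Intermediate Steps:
c(X) = 2*X
c(-5)² = (2*(-5))² = (-10)² = 100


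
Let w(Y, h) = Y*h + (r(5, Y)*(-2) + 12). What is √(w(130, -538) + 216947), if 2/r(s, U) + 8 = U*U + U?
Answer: 227*√206672613/8511 ≈ 383.43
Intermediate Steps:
r(s, U) = 2/(-8 + U + U²) (r(s, U) = 2/(-8 + (U*U + U)) = 2/(-8 + (U² + U)) = 2/(-8 + (U + U²)) = 2/(-8 + U + U²))
w(Y, h) = 12 - 4/(-8 + Y + Y²) + Y*h (w(Y, h) = Y*h + ((2/(-8 + Y + Y²))*(-2) + 12) = Y*h + (-4/(-8 + Y + Y²) + 12) = Y*h + (12 - 4/(-8 + Y + Y²)) = 12 - 4/(-8 + Y + Y²) + Y*h)
√(w(130, -538) + 216947) = √((-4 + (12 + 130*(-538))*(-8 + 130 + 130²))/(-8 + 130 + 130²) + 216947) = √((-4 + (12 - 69940)*(-8 + 130 + 16900))/(-8 + 130 + 16900) + 216947) = √((-4 - 69928*17022)/17022 + 216947) = √((-4 - 1190314416)/17022 + 216947) = √((1/17022)*(-1190314420) + 216947) = √(-595157210/8511 + 216947) = √(1251278707/8511) = 227*√206672613/8511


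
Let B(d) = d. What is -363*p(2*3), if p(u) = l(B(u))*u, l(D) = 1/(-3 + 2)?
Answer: 2178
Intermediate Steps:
l(D) = -1 (l(D) = 1/(-1) = -1)
p(u) = -u
-363*p(2*3) = -(-363)*2*3 = -(-363)*6 = -363*(-6) = 2178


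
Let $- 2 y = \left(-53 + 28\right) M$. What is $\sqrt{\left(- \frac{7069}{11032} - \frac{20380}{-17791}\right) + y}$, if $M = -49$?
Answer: $\frac{i \sqrt{5893825660167916982}}{98135156} \approx 24.739 i$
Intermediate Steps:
$y = - \frac{1225}{2}$ ($y = - \frac{\left(-53 + 28\right) \left(-49\right)}{2} = - \frac{\left(-25\right) \left(-49\right)}{2} = \left(- \frac{1}{2}\right) 1225 = - \frac{1225}{2} \approx -612.5$)
$\sqrt{\left(- \frac{7069}{11032} - \frac{20380}{-17791}\right) + y} = \sqrt{\left(- \frac{7069}{11032} - \frac{20380}{-17791}\right) - \frac{1225}{2}} = \sqrt{\left(\left(-7069\right) \frac{1}{11032} - - \frac{20380}{17791}\right) - \frac{1225}{2}} = \sqrt{\left(- \frac{7069}{11032} + \frac{20380}{17791}\right) - \frac{1225}{2}} = \sqrt{\frac{99067581}{196270312} - \frac{1225}{2}} = \sqrt{- \frac{120116498519}{196270312}} = \frac{i \sqrt{5893825660167916982}}{98135156}$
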